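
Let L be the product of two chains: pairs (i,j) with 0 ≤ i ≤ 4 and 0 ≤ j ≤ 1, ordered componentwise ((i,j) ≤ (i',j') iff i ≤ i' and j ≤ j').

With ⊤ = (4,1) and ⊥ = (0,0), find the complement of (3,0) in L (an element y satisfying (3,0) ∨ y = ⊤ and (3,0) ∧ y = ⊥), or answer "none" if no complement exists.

For every candidate y, either (3,0) ∨ y ≠ (4,1) or (3,0) ∧ y ≠ (0,0); no complement exists.

none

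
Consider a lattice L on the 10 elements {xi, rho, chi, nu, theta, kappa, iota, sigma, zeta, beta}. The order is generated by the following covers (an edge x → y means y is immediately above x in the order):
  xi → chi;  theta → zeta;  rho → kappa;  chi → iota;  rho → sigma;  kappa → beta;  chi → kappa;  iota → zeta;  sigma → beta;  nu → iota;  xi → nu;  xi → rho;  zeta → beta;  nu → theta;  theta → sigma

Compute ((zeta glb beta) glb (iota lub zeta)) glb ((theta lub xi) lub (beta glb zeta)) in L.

zeta ∧ beta = zeta
iota ∨ zeta = zeta
zeta ∧ zeta = zeta
theta ∨ xi = theta
beta ∧ zeta = zeta
theta ∨ zeta = zeta
zeta ∧ zeta = zeta

zeta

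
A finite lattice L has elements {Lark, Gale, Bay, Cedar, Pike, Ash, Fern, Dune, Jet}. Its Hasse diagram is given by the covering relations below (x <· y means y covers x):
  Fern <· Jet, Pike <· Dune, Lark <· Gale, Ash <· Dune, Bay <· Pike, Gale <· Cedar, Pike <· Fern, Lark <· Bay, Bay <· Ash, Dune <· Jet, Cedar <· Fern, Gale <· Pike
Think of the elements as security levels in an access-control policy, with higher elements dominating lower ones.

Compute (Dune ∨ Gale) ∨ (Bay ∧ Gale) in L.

Dune ∨ Gale = Dune
Bay ∧ Gale = Lark
Dune ∨ Lark = Dune

Dune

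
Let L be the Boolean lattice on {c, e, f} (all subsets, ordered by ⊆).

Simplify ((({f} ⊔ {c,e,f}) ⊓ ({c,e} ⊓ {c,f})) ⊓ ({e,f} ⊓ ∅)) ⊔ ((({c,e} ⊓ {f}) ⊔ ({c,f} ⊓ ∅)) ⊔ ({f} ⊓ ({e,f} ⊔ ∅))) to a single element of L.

{f} ∨ {c,e,f} = {c,e,f}
{c,e} ∧ {c,f} = {c}
{c,e,f} ∧ {c} = {c}
{e,f} ∧ ∅ = ∅
{c} ∧ ∅ = ∅
{c,e} ∧ {f} = ∅
{c,f} ∧ ∅ = ∅
∅ ∨ ∅ = ∅
{e,f} ∨ ∅ = {e,f}
{f} ∧ {e,f} = {f}
∅ ∨ {f} = {f}
∅ ∨ {f} = {f}

{f}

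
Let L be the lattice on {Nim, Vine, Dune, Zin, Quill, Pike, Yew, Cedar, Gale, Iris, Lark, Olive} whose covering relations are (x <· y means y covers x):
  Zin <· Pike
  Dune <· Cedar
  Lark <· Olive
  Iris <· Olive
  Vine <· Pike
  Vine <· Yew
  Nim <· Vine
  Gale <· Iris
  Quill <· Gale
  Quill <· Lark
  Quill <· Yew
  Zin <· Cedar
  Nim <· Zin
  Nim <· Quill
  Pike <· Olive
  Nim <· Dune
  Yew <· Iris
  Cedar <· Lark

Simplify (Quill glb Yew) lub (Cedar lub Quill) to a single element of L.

Lark

Quill ∧ Yew = Quill
Cedar ∨ Quill = Lark
Quill ∨ Lark = Lark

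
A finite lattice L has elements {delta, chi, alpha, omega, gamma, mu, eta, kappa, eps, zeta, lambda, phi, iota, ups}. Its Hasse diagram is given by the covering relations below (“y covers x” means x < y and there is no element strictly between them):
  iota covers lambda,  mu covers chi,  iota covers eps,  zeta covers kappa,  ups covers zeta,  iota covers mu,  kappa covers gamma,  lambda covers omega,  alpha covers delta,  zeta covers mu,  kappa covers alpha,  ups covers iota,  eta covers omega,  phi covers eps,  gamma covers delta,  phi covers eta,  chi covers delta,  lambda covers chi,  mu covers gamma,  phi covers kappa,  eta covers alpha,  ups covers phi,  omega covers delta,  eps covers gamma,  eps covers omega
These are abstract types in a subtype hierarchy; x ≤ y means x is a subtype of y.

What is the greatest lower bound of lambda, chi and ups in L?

Common lower bounds of {lambda, chi, ups}: chi, delta.
The greatest among these is chi.

chi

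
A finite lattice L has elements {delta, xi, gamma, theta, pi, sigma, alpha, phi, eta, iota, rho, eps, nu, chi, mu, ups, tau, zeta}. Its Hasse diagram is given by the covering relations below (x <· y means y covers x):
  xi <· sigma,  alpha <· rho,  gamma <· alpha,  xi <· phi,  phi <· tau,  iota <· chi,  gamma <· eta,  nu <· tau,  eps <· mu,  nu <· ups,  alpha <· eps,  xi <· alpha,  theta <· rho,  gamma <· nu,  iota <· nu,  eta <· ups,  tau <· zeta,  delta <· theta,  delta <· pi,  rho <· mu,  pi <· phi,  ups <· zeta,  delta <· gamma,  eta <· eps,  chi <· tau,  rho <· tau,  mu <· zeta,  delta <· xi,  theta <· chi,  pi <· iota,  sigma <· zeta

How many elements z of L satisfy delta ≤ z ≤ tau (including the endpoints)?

The interval [delta, tau] = {alpha, chi, delta, gamma, iota, nu, phi, pi, rho, tau, theta, xi}, which has 12 elements.

12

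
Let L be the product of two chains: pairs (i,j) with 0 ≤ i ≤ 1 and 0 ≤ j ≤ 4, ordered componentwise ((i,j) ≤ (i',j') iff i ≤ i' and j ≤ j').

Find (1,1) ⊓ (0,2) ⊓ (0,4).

(0,1)

In a product of chains, the meet is componentwise min, giving (0,1).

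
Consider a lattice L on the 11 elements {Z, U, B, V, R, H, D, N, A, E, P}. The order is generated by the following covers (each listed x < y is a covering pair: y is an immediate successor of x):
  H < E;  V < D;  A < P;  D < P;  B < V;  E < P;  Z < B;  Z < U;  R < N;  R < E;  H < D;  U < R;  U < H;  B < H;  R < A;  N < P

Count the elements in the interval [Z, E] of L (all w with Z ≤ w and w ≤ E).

The interval [Z, E] = {B, E, H, R, U, Z}, which has 6 elements.

6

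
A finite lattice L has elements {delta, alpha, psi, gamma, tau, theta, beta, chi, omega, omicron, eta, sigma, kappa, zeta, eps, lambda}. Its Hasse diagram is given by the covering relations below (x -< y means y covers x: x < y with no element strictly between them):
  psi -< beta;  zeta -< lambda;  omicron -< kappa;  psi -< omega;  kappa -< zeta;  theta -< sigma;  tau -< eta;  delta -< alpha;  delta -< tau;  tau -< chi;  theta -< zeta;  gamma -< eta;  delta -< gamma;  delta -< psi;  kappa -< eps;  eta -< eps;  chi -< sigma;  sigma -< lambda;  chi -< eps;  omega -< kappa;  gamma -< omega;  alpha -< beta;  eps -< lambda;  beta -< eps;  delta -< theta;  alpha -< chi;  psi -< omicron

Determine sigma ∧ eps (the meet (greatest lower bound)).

chi

Common lower bounds of {sigma, eps}: alpha, chi, delta, tau.
The greatest among these is chi.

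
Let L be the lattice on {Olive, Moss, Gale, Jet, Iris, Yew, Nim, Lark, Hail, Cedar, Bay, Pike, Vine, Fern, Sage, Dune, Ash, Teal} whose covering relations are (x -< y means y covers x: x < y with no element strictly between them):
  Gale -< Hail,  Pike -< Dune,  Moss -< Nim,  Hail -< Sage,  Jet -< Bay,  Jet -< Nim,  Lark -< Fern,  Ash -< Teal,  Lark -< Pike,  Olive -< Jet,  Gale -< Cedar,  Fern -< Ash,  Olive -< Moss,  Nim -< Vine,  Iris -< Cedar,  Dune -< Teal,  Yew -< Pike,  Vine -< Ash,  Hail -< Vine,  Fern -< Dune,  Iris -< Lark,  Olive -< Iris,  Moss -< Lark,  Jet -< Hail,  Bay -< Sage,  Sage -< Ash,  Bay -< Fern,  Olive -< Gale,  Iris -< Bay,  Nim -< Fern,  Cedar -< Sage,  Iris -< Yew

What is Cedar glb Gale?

Gale

Common lower bounds of {Cedar, Gale}: Gale, Olive.
The greatest among these is Gale.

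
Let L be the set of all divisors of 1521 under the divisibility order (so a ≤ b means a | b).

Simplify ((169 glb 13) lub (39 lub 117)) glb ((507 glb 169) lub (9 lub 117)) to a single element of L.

117

169 ∧ 13 = 13
39 ∨ 117 = 117
13 ∨ 117 = 117
507 ∧ 169 = 169
9 ∨ 117 = 117
169 ∨ 117 = 1521
117 ∧ 1521 = 117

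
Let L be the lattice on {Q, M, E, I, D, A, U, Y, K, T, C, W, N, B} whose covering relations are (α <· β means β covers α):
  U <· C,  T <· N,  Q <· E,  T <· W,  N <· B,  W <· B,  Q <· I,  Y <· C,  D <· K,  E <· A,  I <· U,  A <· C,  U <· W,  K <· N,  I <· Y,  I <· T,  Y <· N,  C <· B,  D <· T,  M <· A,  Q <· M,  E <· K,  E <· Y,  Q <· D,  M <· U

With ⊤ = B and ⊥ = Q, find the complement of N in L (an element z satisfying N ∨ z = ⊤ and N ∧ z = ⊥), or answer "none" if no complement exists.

M

Need z with N ∨ z = B and N ∧ z = Q.
Checking each element gives: M.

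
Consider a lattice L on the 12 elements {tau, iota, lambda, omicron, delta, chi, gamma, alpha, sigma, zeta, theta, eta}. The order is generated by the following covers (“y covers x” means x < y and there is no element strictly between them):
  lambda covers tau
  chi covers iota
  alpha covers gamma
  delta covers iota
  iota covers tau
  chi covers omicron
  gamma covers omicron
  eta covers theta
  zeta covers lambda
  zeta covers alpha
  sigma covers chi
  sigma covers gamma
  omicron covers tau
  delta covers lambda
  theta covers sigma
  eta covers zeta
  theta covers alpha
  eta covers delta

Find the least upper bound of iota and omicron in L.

chi

Common upper bounds of {iota, omicron}: chi, eta, sigma, theta.
The least among these is chi.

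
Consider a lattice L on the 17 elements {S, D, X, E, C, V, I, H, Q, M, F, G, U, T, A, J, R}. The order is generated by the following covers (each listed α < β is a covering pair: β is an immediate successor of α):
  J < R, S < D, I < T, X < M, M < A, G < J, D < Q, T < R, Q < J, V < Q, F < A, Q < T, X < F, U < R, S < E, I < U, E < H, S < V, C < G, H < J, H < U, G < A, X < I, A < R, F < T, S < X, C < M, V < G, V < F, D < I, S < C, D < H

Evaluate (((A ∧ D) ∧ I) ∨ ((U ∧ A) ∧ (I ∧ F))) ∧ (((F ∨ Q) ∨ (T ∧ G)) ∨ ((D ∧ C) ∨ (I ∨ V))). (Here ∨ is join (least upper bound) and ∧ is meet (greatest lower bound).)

A ∧ D = S
S ∧ I = S
U ∧ A = X
I ∧ F = X
X ∧ X = X
S ∨ X = X
F ∨ Q = T
T ∧ G = V
T ∨ V = T
D ∧ C = S
I ∨ V = T
S ∨ T = T
T ∨ T = T
X ∧ T = X

X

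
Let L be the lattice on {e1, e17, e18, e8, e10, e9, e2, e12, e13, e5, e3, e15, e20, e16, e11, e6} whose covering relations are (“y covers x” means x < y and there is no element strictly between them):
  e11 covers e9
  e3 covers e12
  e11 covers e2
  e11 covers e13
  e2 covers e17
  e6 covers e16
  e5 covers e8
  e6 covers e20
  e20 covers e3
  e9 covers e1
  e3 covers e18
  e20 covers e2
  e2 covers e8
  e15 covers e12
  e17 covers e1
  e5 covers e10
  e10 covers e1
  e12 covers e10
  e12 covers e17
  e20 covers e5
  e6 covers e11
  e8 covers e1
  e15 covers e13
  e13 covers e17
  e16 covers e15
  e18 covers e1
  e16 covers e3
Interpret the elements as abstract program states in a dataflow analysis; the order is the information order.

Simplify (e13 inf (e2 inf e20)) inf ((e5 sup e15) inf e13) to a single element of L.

e17

e2 ∧ e20 = e2
e13 ∧ e2 = e17
e5 ∨ e15 = e6
e6 ∧ e13 = e13
e17 ∧ e13 = e17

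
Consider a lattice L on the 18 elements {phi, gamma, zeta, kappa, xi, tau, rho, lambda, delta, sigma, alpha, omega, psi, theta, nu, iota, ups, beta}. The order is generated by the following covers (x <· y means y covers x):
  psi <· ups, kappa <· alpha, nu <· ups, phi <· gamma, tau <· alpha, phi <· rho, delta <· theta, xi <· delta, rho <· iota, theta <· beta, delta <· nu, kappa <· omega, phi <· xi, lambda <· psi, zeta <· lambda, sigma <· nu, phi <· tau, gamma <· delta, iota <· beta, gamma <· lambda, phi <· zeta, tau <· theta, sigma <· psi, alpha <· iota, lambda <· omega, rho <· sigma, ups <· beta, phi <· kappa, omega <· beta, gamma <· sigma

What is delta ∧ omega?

gamma

Common lower bounds of {delta, omega}: gamma, phi.
The greatest among these is gamma.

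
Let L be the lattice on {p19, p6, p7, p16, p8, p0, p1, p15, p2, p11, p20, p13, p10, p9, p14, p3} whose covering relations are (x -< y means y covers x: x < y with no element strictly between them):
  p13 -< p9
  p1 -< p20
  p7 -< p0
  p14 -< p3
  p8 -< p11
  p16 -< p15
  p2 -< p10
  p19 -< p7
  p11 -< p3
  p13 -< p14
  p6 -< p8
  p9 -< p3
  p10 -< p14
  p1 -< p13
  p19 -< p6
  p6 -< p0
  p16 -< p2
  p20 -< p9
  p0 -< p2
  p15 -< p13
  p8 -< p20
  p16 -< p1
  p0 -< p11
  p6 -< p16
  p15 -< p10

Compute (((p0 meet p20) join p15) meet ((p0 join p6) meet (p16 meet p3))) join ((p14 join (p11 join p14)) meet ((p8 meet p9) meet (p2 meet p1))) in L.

p6

p0 ∧ p20 = p6
p6 ∨ p15 = p15
p0 ∨ p6 = p0
p16 ∧ p3 = p16
p0 ∧ p16 = p6
p15 ∧ p6 = p6
p11 ∨ p14 = p3
p14 ∨ p3 = p3
p8 ∧ p9 = p8
p2 ∧ p1 = p16
p8 ∧ p16 = p6
p3 ∧ p6 = p6
p6 ∨ p6 = p6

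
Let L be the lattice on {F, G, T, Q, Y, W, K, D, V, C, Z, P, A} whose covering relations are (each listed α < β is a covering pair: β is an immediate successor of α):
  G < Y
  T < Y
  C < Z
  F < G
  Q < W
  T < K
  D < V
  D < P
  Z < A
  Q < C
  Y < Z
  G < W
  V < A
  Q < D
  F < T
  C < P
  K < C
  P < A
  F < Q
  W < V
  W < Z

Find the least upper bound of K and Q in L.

C

Common upper bounds of {K, Q}: A, C, P, Z.
The least among these is C.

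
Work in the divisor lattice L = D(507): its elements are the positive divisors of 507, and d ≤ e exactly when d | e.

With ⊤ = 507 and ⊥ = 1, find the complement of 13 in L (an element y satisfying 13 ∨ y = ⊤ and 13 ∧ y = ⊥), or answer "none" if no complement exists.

For every candidate y, either 13 ∨ y ≠ 507 or 13 ∧ y ≠ 1; no complement exists.

none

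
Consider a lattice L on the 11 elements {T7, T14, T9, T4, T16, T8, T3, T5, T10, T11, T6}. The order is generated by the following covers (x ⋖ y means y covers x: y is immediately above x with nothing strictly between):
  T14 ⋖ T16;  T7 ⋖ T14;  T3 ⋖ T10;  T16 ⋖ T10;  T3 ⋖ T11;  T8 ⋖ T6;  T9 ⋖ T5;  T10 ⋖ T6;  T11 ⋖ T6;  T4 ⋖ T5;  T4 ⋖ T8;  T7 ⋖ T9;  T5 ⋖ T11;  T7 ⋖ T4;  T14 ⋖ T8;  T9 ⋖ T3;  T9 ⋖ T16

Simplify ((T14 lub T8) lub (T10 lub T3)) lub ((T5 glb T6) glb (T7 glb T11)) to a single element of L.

T14 ∨ T8 = T8
T10 ∨ T3 = T10
T8 ∨ T10 = T6
T5 ∧ T6 = T5
T7 ∧ T11 = T7
T5 ∧ T7 = T7
T6 ∨ T7 = T6

T6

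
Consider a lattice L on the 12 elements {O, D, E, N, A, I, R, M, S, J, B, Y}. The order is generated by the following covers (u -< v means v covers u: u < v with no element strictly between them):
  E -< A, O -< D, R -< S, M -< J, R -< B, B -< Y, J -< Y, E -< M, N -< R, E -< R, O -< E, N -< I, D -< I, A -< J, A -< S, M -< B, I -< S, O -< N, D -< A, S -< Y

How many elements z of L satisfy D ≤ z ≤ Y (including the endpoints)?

The interval [D, Y] = {A, D, I, J, S, Y}, which has 6 elements.

6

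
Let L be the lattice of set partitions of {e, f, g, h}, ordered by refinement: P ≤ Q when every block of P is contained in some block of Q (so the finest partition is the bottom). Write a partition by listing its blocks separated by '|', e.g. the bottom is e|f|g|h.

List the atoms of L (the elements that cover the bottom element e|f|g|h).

The atoms are exactly the elements that cover e|f|g|h: ef|g|h, eg|f|h, eh|f|g, e|fg|h, e|fh|g, e|f|gh.

ef|g|h, eg|f|h, eh|f|g, e|fg|h, e|fh|g, e|f|gh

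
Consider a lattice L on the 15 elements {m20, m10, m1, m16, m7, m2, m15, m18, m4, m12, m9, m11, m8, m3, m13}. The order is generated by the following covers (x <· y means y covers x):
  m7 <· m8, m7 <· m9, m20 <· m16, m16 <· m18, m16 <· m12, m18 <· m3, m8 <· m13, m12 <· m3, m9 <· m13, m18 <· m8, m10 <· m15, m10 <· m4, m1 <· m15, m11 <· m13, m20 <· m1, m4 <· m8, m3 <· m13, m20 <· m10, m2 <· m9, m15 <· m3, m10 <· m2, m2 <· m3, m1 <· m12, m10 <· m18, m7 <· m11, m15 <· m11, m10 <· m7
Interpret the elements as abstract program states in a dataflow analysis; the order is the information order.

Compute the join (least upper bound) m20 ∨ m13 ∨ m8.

Common upper bounds of {m20, m13, m8}: m13.
The least among these is m13.

m13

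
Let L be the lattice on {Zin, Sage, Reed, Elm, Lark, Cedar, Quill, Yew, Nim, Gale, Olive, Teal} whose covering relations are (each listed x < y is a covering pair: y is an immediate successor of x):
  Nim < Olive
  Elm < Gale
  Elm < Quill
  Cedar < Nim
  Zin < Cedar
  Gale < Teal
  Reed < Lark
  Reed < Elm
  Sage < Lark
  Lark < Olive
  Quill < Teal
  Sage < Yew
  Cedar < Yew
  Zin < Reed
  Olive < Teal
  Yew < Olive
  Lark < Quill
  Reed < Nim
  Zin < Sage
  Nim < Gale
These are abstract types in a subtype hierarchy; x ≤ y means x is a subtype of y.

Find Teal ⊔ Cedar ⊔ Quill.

Teal

Common upper bounds of {Teal, Cedar, Quill}: Teal.
The least among these is Teal.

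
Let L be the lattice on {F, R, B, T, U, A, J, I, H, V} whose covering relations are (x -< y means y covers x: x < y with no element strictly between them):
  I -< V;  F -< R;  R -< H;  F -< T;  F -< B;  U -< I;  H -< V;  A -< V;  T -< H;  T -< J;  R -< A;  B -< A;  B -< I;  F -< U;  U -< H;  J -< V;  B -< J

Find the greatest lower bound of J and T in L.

Common lower bounds of {J, T}: F, T.
The greatest among these is T.

T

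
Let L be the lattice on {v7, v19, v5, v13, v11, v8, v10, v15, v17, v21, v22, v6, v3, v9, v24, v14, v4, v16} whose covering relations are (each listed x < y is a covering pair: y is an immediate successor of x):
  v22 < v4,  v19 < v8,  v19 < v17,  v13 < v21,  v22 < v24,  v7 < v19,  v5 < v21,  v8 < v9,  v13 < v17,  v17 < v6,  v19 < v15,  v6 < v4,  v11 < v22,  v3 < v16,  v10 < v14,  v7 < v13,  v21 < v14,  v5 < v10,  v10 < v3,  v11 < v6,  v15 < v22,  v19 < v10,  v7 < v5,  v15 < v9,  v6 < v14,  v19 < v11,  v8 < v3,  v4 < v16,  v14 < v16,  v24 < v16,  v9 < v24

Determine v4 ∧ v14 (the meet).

Common lower bounds of {v4, v14}: v11, v13, v17, v19, v6, v7.
The greatest among these is v6.

v6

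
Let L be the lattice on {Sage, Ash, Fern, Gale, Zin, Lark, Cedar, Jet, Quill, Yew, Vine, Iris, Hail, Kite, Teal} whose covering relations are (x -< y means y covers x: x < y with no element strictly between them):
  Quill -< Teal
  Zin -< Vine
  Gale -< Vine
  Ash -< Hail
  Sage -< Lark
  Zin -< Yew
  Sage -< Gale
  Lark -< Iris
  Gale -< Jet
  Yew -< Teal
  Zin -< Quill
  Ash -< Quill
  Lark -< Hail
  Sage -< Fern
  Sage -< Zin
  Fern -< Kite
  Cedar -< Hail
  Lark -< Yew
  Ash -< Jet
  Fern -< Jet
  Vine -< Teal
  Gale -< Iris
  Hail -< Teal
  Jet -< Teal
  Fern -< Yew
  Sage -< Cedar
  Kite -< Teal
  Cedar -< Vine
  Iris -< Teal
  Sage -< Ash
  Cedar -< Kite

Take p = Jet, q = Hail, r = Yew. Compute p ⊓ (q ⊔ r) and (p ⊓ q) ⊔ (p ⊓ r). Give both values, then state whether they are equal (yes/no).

q ⊔ r = Teal, so p ⊓ (q ⊔ r) = Jet ⊓ Teal = Jet.
p ⊓ q = Ash and p ⊓ r = Fern, so (p ⊓ q) ⊔ (p ⊓ r) = Ash ⊔ Fern = Jet.
Equal: yes.

Jet; Jet; yes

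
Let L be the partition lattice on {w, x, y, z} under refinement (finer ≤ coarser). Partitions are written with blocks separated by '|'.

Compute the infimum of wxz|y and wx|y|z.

wx|y|z

The meet (common refinement) of wxz|y and wx|y|z intersects blocks pairwise, giving wx|y|z.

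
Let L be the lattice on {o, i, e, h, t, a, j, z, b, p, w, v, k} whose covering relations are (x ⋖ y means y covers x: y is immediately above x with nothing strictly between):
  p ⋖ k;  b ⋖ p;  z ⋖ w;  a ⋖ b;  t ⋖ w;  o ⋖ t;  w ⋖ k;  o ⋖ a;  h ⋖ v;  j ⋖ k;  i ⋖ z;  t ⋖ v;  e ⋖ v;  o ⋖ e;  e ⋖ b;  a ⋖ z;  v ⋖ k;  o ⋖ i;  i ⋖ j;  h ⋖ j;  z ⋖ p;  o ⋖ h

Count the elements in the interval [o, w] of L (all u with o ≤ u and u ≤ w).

6

The interval [o, w] = {a, i, o, t, w, z}, which has 6 elements.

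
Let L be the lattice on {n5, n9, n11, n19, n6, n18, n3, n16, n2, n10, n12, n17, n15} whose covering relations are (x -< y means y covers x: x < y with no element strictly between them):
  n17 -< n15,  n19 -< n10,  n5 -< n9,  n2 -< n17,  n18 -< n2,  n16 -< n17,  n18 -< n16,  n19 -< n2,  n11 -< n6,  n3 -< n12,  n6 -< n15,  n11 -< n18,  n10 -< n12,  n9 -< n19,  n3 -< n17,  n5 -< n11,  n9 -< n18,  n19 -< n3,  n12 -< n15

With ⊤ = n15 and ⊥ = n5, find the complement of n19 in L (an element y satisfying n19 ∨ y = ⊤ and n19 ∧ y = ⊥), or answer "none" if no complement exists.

Need y with n19 ∨ y = n15 and n19 ∧ y = n5.
Checking each element gives: n6.

n6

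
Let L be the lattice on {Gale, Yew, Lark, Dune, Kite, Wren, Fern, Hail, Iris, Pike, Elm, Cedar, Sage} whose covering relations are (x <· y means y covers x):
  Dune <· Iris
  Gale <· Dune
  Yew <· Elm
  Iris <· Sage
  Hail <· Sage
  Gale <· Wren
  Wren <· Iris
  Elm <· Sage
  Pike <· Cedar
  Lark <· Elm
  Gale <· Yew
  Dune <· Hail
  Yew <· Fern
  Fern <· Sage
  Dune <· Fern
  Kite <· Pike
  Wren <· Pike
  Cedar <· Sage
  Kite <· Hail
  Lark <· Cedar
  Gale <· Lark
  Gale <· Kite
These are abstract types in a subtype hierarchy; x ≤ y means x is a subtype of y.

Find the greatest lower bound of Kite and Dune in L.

Common lower bounds of {Kite, Dune}: Gale.
The greatest among these is Gale.

Gale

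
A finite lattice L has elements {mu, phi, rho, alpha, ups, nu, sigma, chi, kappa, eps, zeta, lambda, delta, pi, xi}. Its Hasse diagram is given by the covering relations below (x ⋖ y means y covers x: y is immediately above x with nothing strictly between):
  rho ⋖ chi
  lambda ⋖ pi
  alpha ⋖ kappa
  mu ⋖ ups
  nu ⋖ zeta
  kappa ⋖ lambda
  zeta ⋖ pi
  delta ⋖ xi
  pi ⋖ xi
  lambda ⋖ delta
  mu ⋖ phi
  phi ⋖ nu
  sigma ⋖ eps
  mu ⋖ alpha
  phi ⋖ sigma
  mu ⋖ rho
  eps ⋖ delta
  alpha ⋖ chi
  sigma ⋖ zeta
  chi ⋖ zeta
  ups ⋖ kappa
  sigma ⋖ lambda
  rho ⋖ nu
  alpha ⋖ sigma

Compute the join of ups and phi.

Common upper bounds of {ups, phi}: delta, lambda, pi, xi.
The least among these is lambda.

lambda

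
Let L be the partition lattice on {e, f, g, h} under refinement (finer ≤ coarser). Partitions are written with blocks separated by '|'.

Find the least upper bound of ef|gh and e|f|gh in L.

The join of ef|gh and e|f|gh merges any blocks that overlap across the partitions, giving ef|gh.

ef|gh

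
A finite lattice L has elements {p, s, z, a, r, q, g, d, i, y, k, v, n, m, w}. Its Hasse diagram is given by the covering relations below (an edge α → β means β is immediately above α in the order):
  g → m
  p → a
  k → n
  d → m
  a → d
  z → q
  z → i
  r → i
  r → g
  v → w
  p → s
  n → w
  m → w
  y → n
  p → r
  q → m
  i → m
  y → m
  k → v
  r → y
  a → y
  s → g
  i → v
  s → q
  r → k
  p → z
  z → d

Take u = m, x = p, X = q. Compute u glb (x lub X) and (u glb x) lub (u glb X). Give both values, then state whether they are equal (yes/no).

q; q; yes

x lub X = q, so u glb (x lub X) = m glb q = q.
u glb x = p and u glb X = q, so (u glb x) lub (u glb X) = p lub q = q.
Equal: yes.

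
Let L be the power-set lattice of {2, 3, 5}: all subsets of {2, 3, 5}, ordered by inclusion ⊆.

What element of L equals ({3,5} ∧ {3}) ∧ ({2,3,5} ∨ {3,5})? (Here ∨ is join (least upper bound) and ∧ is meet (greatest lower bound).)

{3,5} ∧ {3} = {3}
{2,3,5} ∨ {3,5} = {2,3,5}
{3} ∧ {2,3,5} = {3}

{3}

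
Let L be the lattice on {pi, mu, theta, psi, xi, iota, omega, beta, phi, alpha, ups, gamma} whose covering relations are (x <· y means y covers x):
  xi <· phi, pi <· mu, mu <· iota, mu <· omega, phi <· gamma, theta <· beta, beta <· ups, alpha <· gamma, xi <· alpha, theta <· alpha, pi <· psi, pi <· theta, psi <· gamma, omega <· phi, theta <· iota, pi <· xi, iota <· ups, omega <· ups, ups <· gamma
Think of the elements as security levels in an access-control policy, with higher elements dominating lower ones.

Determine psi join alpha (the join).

Common upper bounds of {psi, alpha}: gamma.
The least among these is gamma.

gamma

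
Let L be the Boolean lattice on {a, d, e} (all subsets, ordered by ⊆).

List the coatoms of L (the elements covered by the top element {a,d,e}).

The coatoms are exactly the elements covered by {a,d,e}: {a,d}, {a,e}, {d,e}.

{a,d}, {a,e}, {d,e}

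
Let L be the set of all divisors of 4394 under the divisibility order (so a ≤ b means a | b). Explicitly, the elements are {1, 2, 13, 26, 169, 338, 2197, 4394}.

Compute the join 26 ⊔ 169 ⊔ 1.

In the divisibility order, the join is the least common multiple: lcm(26, 169, 1) = 338.

338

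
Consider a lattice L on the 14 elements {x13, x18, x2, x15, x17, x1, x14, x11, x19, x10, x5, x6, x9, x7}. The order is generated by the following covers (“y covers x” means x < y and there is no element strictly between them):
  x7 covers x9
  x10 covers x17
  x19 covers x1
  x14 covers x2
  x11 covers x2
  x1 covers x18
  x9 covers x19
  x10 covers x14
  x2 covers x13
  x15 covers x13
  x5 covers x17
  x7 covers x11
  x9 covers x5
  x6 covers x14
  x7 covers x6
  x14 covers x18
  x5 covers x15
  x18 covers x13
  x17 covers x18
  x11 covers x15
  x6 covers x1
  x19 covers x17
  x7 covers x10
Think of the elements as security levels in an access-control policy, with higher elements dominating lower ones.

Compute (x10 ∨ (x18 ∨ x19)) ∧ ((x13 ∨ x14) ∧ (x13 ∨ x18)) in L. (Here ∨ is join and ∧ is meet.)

x18 ∨ x19 = x19
x10 ∨ x19 = x7
x13 ∨ x14 = x14
x13 ∨ x18 = x18
x14 ∧ x18 = x18
x7 ∧ x18 = x18

x18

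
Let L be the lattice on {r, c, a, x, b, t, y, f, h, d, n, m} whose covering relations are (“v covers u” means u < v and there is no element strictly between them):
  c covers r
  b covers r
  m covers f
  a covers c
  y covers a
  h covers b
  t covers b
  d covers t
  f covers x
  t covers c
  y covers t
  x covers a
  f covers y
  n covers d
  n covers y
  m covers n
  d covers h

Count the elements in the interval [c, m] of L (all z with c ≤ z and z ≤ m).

The interval [c, m] = {a, c, d, f, m, n, t, x, y}, which has 9 elements.

9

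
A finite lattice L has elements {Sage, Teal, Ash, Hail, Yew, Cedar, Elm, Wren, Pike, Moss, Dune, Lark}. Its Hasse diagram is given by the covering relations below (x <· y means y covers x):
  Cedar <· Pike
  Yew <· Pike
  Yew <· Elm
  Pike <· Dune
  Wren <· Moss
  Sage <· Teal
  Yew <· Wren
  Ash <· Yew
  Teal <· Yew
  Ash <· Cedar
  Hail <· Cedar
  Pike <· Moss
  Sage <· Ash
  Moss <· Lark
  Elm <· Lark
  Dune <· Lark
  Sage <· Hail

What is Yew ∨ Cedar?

Common upper bounds of {Yew, Cedar}: Dune, Lark, Moss, Pike.
The least among these is Pike.

Pike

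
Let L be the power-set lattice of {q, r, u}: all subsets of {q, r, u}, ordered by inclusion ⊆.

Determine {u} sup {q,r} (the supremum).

{q,r,u}

Under ⊆, join is union: {u} ∪ {q,r} = {q,r,u}.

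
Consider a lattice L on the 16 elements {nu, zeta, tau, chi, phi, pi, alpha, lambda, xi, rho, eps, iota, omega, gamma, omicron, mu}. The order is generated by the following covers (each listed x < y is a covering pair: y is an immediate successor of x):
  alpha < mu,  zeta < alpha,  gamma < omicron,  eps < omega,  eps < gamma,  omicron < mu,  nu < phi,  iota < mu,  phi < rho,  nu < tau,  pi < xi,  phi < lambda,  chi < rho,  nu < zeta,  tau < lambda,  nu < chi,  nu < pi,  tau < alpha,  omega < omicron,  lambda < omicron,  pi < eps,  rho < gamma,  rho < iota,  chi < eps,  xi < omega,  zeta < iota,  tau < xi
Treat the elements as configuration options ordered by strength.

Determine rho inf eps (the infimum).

Common lower bounds of {rho, eps}: chi, nu.
The greatest among these is chi.

chi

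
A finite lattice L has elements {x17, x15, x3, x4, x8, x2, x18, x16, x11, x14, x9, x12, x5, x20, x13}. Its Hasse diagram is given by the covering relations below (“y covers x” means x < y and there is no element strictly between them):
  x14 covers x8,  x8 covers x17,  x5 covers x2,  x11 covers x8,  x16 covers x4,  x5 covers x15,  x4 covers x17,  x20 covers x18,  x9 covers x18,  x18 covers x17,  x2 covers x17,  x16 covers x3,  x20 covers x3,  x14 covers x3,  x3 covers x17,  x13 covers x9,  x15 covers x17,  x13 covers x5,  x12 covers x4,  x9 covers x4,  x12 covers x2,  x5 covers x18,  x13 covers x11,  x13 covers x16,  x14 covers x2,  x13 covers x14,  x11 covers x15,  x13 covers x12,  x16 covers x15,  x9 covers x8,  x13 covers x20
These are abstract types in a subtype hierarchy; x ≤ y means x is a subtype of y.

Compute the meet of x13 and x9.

x9

Common lower bounds of {x13, x9}: x17, x18, x4, x8, x9.
The greatest among these is x9.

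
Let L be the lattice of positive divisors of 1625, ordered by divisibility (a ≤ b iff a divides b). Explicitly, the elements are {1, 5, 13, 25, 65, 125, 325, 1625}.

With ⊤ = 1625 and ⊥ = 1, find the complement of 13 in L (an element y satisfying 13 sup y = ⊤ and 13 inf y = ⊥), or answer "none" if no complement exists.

125

Need y with 13 ∨ y = 1625 and 13 ∧ y = 1.
Checking each element gives: 125.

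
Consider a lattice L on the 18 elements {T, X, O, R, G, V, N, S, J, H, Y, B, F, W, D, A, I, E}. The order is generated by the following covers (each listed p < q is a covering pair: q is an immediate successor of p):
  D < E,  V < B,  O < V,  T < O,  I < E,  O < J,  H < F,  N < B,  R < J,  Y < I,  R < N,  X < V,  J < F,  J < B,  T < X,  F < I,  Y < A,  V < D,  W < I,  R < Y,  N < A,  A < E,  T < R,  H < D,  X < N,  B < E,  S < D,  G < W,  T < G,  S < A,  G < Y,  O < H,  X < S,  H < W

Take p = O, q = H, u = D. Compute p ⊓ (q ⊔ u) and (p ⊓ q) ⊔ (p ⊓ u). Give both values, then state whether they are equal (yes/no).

q ⊔ u = D, so p ⊓ (q ⊔ u) = O ⊓ D = O.
p ⊓ q = O and p ⊓ u = O, so (p ⊓ q) ⊔ (p ⊓ u) = O ⊔ O = O.
Equal: yes.

O; O; yes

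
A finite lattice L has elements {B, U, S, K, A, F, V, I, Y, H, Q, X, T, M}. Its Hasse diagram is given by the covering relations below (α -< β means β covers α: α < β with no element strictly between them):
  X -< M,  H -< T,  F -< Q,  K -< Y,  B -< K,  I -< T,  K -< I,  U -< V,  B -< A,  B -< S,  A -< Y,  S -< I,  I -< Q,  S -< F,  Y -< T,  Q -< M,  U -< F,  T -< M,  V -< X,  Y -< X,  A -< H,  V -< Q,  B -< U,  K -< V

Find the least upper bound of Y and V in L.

X

Common upper bounds of {Y, V}: M, X.
The least among these is X.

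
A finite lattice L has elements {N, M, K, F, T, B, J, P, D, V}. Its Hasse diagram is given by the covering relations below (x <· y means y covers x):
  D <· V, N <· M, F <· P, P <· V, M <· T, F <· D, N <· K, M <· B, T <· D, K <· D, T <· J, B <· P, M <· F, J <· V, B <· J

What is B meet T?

Common lower bounds of {B, T}: M, N.
The greatest among these is M.

M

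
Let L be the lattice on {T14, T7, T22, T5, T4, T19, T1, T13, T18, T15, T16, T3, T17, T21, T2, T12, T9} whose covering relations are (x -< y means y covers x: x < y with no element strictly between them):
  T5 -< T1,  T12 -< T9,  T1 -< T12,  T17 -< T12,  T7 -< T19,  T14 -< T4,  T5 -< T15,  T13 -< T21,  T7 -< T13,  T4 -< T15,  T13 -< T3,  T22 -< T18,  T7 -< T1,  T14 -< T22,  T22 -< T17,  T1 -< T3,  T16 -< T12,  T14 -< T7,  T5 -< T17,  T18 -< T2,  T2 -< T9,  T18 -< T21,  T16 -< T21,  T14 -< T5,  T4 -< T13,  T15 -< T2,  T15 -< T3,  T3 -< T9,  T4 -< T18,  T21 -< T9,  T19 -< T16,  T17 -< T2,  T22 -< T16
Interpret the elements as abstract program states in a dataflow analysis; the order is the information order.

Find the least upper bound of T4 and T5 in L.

T15

Common upper bounds of {T4, T5}: T15, T2, T3, T9.
The least among these is T15.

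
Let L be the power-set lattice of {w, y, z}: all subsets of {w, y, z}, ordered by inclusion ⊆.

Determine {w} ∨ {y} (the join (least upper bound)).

{w,y}

Under ⊆, join is union: {w} ∪ {y} = {w,y}.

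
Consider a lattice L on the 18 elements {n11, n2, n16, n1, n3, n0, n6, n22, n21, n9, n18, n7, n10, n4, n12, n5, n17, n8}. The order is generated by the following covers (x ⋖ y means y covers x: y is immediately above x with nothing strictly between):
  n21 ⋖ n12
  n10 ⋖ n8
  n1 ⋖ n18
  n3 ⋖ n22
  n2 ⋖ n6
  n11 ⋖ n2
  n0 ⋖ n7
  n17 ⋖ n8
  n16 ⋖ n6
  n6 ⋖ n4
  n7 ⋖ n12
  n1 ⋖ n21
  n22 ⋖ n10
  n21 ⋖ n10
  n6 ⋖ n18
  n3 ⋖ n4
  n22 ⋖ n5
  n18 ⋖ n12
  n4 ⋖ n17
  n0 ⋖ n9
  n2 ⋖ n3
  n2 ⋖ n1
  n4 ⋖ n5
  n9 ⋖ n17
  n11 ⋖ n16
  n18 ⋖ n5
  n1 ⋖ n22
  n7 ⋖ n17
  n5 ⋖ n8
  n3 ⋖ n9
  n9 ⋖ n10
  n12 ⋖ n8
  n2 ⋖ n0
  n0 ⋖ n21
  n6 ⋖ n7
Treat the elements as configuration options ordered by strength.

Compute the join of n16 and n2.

n6

Common upper bounds of {n16, n2}: n12, n17, n18, n4, n5, n6, n7, n8.
The least among these is n6.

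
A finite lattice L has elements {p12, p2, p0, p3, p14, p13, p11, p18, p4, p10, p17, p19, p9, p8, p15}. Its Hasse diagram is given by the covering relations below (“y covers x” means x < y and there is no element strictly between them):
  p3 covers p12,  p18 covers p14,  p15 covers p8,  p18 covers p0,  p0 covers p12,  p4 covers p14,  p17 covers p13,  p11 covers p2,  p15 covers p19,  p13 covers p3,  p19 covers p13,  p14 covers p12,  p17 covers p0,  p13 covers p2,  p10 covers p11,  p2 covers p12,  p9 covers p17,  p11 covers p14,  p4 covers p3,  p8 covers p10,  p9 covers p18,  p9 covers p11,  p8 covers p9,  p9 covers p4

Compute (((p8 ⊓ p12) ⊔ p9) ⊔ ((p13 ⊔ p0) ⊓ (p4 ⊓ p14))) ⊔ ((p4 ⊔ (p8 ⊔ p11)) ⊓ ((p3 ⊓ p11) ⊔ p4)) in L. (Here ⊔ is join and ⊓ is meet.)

p9

p8 ∧ p12 = p12
p12 ∨ p9 = p9
p13 ∨ p0 = p17
p4 ∧ p14 = p14
p17 ∧ p14 = p12
p9 ∨ p12 = p9
p8 ∨ p11 = p8
p4 ∨ p8 = p8
p3 ∧ p11 = p12
p12 ∨ p4 = p4
p8 ∧ p4 = p4
p9 ∨ p4 = p9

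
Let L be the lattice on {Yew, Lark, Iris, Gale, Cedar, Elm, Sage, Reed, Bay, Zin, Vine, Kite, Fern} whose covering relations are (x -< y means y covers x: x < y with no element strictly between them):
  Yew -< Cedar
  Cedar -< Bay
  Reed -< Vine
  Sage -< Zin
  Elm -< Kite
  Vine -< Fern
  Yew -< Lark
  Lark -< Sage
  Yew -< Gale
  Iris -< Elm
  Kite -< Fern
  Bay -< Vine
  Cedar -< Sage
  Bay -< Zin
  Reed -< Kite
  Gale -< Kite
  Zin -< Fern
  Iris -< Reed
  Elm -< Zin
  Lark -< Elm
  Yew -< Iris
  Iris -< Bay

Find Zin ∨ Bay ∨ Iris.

Zin

Common upper bounds of {Zin, Bay, Iris}: Fern, Zin.
The least among these is Zin.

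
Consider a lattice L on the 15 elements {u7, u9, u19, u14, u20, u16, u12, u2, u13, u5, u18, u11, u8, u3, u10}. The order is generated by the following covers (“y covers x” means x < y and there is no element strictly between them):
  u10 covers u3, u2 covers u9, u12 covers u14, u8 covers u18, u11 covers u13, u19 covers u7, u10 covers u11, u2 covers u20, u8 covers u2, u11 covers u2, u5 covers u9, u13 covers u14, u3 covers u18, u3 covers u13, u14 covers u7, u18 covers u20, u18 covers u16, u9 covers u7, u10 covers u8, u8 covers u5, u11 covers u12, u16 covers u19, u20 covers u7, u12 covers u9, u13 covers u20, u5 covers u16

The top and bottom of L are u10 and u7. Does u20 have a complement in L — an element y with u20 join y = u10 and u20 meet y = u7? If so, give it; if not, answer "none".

none

For every candidate y, either u20 ∨ y ≠ u10 or u20 ∧ y ≠ u7; no complement exists.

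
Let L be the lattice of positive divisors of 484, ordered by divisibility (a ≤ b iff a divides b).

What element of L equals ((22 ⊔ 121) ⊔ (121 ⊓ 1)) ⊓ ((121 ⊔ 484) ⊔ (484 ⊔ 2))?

242

22 ∨ 121 = 242
121 ∧ 1 = 1
242 ∨ 1 = 242
121 ∨ 484 = 484
484 ∨ 2 = 484
484 ∨ 484 = 484
242 ∧ 484 = 242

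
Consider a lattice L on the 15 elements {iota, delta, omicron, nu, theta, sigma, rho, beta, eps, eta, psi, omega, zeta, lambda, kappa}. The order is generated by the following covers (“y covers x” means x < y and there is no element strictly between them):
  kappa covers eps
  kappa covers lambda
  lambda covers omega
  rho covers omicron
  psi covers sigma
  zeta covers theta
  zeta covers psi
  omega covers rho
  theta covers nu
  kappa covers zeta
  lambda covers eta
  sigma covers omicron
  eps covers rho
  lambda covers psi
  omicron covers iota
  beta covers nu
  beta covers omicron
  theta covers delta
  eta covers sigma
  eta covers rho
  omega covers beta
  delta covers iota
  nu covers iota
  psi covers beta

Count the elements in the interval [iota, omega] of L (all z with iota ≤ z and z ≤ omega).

6

The interval [iota, omega] = {beta, iota, nu, omega, omicron, rho}, which has 6 elements.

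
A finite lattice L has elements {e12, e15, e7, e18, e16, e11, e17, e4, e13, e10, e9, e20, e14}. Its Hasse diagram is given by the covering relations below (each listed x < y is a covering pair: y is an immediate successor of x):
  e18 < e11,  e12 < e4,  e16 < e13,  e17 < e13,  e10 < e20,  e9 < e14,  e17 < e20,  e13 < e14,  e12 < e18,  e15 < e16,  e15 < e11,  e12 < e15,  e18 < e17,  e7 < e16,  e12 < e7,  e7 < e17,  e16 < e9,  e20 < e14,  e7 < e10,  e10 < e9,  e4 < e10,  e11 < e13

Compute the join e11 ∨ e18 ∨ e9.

e14

Common upper bounds of {e11, e18, e9}: e14.
The least among these is e14.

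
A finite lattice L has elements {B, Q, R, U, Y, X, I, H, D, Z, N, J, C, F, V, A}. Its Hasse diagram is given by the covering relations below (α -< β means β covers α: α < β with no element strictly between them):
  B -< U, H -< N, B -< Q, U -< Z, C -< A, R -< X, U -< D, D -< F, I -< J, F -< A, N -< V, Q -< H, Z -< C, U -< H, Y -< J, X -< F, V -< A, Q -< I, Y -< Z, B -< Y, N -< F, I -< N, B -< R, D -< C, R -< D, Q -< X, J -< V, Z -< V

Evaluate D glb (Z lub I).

Z ∨ I = V
D ∧ V = U

U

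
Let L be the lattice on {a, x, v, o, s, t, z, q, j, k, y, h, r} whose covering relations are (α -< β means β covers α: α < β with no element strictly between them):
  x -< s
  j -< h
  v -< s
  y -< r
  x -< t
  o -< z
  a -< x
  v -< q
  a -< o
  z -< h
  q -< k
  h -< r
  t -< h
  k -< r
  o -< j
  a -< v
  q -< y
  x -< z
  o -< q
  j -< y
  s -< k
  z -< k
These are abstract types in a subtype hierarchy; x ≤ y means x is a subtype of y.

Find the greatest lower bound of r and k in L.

Common lower bounds of {r, k}: a, k, o, q, s, v, x, z.
The greatest among these is k.

k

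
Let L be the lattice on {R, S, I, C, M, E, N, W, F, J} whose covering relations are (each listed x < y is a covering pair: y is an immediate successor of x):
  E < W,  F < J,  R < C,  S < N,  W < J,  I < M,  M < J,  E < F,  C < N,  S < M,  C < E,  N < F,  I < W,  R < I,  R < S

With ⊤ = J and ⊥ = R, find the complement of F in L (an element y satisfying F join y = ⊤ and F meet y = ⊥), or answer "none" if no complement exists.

Need y with F ∨ y = J and F ∧ y = R.
Checking each element gives: I.

I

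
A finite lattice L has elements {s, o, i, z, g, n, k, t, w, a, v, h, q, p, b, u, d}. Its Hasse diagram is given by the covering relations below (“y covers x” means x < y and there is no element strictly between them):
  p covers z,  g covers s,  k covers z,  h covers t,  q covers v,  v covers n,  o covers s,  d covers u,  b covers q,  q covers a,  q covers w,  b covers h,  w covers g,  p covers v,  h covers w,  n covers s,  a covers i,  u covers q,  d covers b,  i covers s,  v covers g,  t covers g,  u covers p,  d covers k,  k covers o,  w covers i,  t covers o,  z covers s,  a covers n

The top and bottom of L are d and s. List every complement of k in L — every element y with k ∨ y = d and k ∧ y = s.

Need y with k ∨ y = d and k ∧ y = s.
Checking each element gives: a, g, i, n, q, v, w.

a, g, i, n, q, v, w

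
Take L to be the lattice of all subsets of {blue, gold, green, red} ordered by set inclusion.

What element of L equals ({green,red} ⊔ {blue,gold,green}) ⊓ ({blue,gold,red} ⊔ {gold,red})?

{green,red} ∨ {blue,gold,green} = {blue,gold,green,red}
{blue,gold,red} ∨ {gold,red} = {blue,gold,red}
{blue,gold,green,red} ∧ {blue,gold,red} = {blue,gold,red}

{blue,gold,red}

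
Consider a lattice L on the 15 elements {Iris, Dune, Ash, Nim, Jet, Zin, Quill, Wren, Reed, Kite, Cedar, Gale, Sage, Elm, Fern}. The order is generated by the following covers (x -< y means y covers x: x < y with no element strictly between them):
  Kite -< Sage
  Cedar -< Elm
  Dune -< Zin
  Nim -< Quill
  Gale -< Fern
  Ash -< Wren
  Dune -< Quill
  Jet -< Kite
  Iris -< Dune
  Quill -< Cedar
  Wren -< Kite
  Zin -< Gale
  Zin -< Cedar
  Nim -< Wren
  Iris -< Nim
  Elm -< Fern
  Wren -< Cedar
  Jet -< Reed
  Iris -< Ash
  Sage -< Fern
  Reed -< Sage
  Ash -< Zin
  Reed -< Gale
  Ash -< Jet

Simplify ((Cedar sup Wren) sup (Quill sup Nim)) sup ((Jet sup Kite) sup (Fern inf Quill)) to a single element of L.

Cedar ∨ Wren = Cedar
Quill ∨ Nim = Quill
Cedar ∨ Quill = Cedar
Jet ∨ Kite = Kite
Fern ∧ Quill = Quill
Kite ∨ Quill = Fern
Cedar ∨ Fern = Fern

Fern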